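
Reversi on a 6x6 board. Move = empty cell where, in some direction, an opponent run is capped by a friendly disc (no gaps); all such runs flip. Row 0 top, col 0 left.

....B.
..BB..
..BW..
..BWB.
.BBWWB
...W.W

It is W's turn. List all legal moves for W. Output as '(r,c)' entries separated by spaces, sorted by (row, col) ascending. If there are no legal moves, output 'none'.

Answer: (0,1) (0,3) (1,1) (2,1) (2,4) (2,5) (3,1) (3,5) (4,0) (5,0) (5,1)

Derivation:
(0,1): flips 1 -> legal
(0,2): no bracket -> illegal
(0,3): flips 1 -> legal
(0,5): no bracket -> illegal
(1,1): flips 1 -> legal
(1,4): no bracket -> illegal
(1,5): no bracket -> illegal
(2,1): flips 2 -> legal
(2,4): flips 1 -> legal
(2,5): flips 1 -> legal
(3,0): no bracket -> illegal
(3,1): flips 2 -> legal
(3,5): flips 2 -> legal
(4,0): flips 2 -> legal
(5,0): flips 2 -> legal
(5,1): flips 1 -> legal
(5,2): no bracket -> illegal
(5,4): no bracket -> illegal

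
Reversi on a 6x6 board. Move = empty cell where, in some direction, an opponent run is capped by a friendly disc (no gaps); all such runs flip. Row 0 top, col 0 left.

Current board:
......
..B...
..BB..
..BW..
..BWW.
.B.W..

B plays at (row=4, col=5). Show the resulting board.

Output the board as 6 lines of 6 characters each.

Answer: ......
..B...
..BB..
..BW..
..BBBB
.B.W..

Derivation:
Place B at (4,5); scan 8 dirs for brackets.
Dir NW: first cell '.' (not opp) -> no flip
Dir N: first cell '.' (not opp) -> no flip
Dir NE: edge -> no flip
Dir W: opp run (4,4) (4,3) capped by B -> flip
Dir E: edge -> no flip
Dir SW: first cell '.' (not opp) -> no flip
Dir S: first cell '.' (not opp) -> no flip
Dir SE: edge -> no flip
All flips: (4,3) (4,4)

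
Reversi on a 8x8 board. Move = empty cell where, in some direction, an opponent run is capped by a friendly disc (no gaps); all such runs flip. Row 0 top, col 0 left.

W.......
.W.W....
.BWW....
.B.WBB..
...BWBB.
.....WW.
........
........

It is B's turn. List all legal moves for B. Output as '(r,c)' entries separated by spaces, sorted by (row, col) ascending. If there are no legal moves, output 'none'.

(0,1): flips 1 -> legal
(0,2): no bracket -> illegal
(0,3): flips 3 -> legal
(0,4): flips 2 -> legal
(1,0): no bracket -> illegal
(1,2): flips 1 -> legal
(1,4): no bracket -> illegal
(2,0): no bracket -> illegal
(2,4): flips 2 -> legal
(3,2): flips 1 -> legal
(4,2): no bracket -> illegal
(4,7): no bracket -> illegal
(5,3): flips 1 -> legal
(5,4): flips 1 -> legal
(5,7): no bracket -> illegal
(6,4): flips 1 -> legal
(6,5): flips 1 -> legal
(6,6): flips 1 -> legal
(6,7): flips 1 -> legal

Answer: (0,1) (0,3) (0,4) (1,2) (2,4) (3,2) (5,3) (5,4) (6,4) (6,5) (6,6) (6,7)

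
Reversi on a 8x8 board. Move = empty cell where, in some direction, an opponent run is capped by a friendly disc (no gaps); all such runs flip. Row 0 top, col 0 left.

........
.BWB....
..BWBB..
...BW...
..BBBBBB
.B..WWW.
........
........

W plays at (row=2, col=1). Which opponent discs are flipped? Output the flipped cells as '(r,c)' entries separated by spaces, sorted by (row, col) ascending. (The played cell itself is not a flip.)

Dir NW: first cell '.' (not opp) -> no flip
Dir N: opp run (1,1), next='.' -> no flip
Dir NE: first cell 'W' (not opp) -> no flip
Dir W: first cell '.' (not opp) -> no flip
Dir E: opp run (2,2) capped by W -> flip
Dir SW: first cell '.' (not opp) -> no flip
Dir S: first cell '.' (not opp) -> no flip
Dir SE: first cell '.' (not opp) -> no flip

Answer: (2,2)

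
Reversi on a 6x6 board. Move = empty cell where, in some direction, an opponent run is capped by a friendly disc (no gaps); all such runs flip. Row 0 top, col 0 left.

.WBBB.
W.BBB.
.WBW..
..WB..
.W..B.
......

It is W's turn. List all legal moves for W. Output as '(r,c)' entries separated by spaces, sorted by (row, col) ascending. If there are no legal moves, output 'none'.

(0,5): flips 4 -> legal
(1,1): no bracket -> illegal
(1,5): no bracket -> illegal
(2,4): no bracket -> illegal
(2,5): no bracket -> illegal
(3,1): no bracket -> illegal
(3,4): flips 1 -> legal
(3,5): no bracket -> illegal
(4,2): no bracket -> illegal
(4,3): flips 1 -> legal
(4,5): no bracket -> illegal
(5,3): no bracket -> illegal
(5,4): no bracket -> illegal
(5,5): no bracket -> illegal

Answer: (0,5) (3,4) (4,3)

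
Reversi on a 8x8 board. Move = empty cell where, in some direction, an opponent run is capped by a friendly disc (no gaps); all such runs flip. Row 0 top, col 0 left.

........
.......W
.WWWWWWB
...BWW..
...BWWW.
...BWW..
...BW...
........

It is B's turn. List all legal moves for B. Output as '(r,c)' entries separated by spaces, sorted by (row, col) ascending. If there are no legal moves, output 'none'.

(0,6): no bracket -> illegal
(0,7): flips 1 -> legal
(1,0): no bracket -> illegal
(1,1): flips 1 -> legal
(1,2): no bracket -> illegal
(1,3): flips 1 -> legal
(1,4): no bracket -> illegal
(1,5): flips 1 -> legal
(1,6): flips 2 -> legal
(2,0): flips 6 -> legal
(3,0): no bracket -> illegal
(3,1): no bracket -> illegal
(3,2): no bracket -> illegal
(3,6): flips 4 -> legal
(3,7): no bracket -> illegal
(4,7): flips 3 -> legal
(5,6): flips 2 -> legal
(5,7): no bracket -> illegal
(6,5): flips 2 -> legal
(6,6): flips 2 -> legal
(7,3): no bracket -> illegal
(7,4): no bracket -> illegal
(7,5): flips 1 -> legal

Answer: (0,7) (1,1) (1,3) (1,5) (1,6) (2,0) (3,6) (4,7) (5,6) (6,5) (6,6) (7,5)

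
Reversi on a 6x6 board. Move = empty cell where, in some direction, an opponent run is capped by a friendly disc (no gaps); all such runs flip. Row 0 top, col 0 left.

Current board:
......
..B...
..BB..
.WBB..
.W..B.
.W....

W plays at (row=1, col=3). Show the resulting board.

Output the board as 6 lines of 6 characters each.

Place W at (1,3); scan 8 dirs for brackets.
Dir NW: first cell '.' (not opp) -> no flip
Dir N: first cell '.' (not opp) -> no flip
Dir NE: first cell '.' (not opp) -> no flip
Dir W: opp run (1,2), next='.' -> no flip
Dir E: first cell '.' (not opp) -> no flip
Dir SW: opp run (2,2) capped by W -> flip
Dir S: opp run (2,3) (3,3), next='.' -> no flip
Dir SE: first cell '.' (not opp) -> no flip
All flips: (2,2)

Answer: ......
..BW..
..WB..
.WBB..
.W..B.
.W....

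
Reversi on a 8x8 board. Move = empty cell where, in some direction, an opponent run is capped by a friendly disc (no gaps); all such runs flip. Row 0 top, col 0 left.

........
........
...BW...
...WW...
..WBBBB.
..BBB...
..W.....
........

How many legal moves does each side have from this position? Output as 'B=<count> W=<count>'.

-- B to move --
(1,3): no bracket -> illegal
(1,4): flips 2 -> legal
(1,5): no bracket -> illegal
(2,2): flips 1 -> legal
(2,5): flips 2 -> legal
(3,1): flips 1 -> legal
(3,2): flips 1 -> legal
(3,5): no bracket -> illegal
(4,1): flips 1 -> legal
(5,1): no bracket -> illegal
(6,1): no bracket -> illegal
(6,3): no bracket -> illegal
(7,1): flips 1 -> legal
(7,2): flips 1 -> legal
(7,3): no bracket -> illegal
B mobility = 8
-- W to move --
(1,2): flips 1 -> legal
(1,3): flips 1 -> legal
(1,4): no bracket -> illegal
(2,2): flips 1 -> legal
(3,2): no bracket -> illegal
(3,5): flips 2 -> legal
(3,6): no bracket -> illegal
(3,7): no bracket -> illegal
(4,1): no bracket -> illegal
(4,7): flips 4 -> legal
(5,1): no bracket -> illegal
(5,5): flips 1 -> legal
(5,6): flips 1 -> legal
(5,7): no bracket -> illegal
(6,1): flips 2 -> legal
(6,3): flips 2 -> legal
(6,4): flips 3 -> legal
(6,5): no bracket -> illegal
W mobility = 10

Answer: B=8 W=10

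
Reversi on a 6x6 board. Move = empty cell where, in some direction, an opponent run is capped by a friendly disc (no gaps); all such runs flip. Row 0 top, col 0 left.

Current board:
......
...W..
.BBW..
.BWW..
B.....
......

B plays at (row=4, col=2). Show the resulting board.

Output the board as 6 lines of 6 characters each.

Place B at (4,2); scan 8 dirs for brackets.
Dir NW: first cell 'B' (not opp) -> no flip
Dir N: opp run (3,2) capped by B -> flip
Dir NE: opp run (3,3), next='.' -> no flip
Dir W: first cell '.' (not opp) -> no flip
Dir E: first cell '.' (not opp) -> no flip
Dir SW: first cell '.' (not opp) -> no flip
Dir S: first cell '.' (not opp) -> no flip
Dir SE: first cell '.' (not opp) -> no flip
All flips: (3,2)

Answer: ......
...W..
.BBW..
.BBW..
B.B...
......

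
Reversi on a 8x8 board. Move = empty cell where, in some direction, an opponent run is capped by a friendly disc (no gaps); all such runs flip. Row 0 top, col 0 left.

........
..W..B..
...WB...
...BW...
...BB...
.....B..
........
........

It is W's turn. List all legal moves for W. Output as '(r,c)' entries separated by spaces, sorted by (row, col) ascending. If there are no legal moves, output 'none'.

(0,4): no bracket -> illegal
(0,5): no bracket -> illegal
(0,6): no bracket -> illegal
(1,3): no bracket -> illegal
(1,4): flips 1 -> legal
(1,6): no bracket -> illegal
(2,2): no bracket -> illegal
(2,5): flips 1 -> legal
(2,6): no bracket -> illegal
(3,2): flips 1 -> legal
(3,5): no bracket -> illegal
(4,2): no bracket -> illegal
(4,5): no bracket -> illegal
(4,6): no bracket -> illegal
(5,2): flips 1 -> legal
(5,3): flips 2 -> legal
(5,4): flips 1 -> legal
(5,6): no bracket -> illegal
(6,4): no bracket -> illegal
(6,5): no bracket -> illegal
(6,6): no bracket -> illegal

Answer: (1,4) (2,5) (3,2) (5,2) (5,3) (5,4)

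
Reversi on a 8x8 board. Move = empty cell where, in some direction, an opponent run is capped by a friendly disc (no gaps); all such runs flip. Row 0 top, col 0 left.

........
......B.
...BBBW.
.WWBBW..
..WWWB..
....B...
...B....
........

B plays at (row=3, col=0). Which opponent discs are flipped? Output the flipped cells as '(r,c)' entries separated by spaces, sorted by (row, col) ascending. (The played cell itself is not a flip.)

Answer: (3,1) (3,2)

Derivation:
Dir NW: edge -> no flip
Dir N: first cell '.' (not opp) -> no flip
Dir NE: first cell '.' (not opp) -> no flip
Dir W: edge -> no flip
Dir E: opp run (3,1) (3,2) capped by B -> flip
Dir SW: edge -> no flip
Dir S: first cell '.' (not opp) -> no flip
Dir SE: first cell '.' (not opp) -> no flip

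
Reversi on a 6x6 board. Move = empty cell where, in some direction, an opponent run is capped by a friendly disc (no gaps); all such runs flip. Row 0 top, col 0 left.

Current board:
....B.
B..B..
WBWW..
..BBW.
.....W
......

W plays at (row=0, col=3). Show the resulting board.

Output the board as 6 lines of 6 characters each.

Place W at (0,3); scan 8 dirs for brackets.
Dir NW: edge -> no flip
Dir N: edge -> no flip
Dir NE: edge -> no flip
Dir W: first cell '.' (not opp) -> no flip
Dir E: opp run (0,4), next='.' -> no flip
Dir SW: first cell '.' (not opp) -> no flip
Dir S: opp run (1,3) capped by W -> flip
Dir SE: first cell '.' (not opp) -> no flip
All flips: (1,3)

Answer: ...WB.
B..W..
WBWW..
..BBW.
.....W
......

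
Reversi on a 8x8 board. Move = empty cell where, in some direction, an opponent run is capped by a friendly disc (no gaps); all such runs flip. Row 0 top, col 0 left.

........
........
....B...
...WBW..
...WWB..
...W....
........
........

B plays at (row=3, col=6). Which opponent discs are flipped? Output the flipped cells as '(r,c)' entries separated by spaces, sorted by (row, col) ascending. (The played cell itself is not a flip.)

Dir NW: first cell '.' (not opp) -> no flip
Dir N: first cell '.' (not opp) -> no flip
Dir NE: first cell '.' (not opp) -> no flip
Dir W: opp run (3,5) capped by B -> flip
Dir E: first cell '.' (not opp) -> no flip
Dir SW: first cell 'B' (not opp) -> no flip
Dir S: first cell '.' (not opp) -> no flip
Dir SE: first cell '.' (not opp) -> no flip

Answer: (3,5)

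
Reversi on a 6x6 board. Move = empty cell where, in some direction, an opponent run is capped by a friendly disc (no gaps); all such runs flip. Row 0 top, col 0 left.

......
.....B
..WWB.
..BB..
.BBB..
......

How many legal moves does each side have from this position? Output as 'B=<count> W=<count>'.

-- B to move --
(1,1): flips 1 -> legal
(1,2): flips 1 -> legal
(1,3): flips 1 -> legal
(1,4): flips 1 -> legal
(2,1): flips 2 -> legal
(3,1): no bracket -> illegal
(3,4): no bracket -> illegal
B mobility = 5
-- W to move --
(0,4): no bracket -> illegal
(0,5): no bracket -> illegal
(1,3): no bracket -> illegal
(1,4): no bracket -> illegal
(2,1): no bracket -> illegal
(2,5): flips 1 -> legal
(3,0): no bracket -> illegal
(3,1): no bracket -> illegal
(3,4): no bracket -> illegal
(3,5): no bracket -> illegal
(4,0): no bracket -> illegal
(4,4): flips 1 -> legal
(5,0): flips 2 -> legal
(5,1): no bracket -> illegal
(5,2): flips 2 -> legal
(5,3): flips 2 -> legal
(5,4): no bracket -> illegal
W mobility = 5

Answer: B=5 W=5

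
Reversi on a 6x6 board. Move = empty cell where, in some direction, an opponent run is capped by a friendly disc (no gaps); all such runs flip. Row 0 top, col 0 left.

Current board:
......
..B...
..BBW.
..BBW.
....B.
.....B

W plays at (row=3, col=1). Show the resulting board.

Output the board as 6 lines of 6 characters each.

Answer: ......
..B...
..BBW.
.WWWW.
....B.
.....B

Derivation:
Place W at (3,1); scan 8 dirs for brackets.
Dir NW: first cell '.' (not opp) -> no flip
Dir N: first cell '.' (not opp) -> no flip
Dir NE: opp run (2,2), next='.' -> no flip
Dir W: first cell '.' (not opp) -> no flip
Dir E: opp run (3,2) (3,3) capped by W -> flip
Dir SW: first cell '.' (not opp) -> no flip
Dir S: first cell '.' (not opp) -> no flip
Dir SE: first cell '.' (not opp) -> no flip
All flips: (3,2) (3,3)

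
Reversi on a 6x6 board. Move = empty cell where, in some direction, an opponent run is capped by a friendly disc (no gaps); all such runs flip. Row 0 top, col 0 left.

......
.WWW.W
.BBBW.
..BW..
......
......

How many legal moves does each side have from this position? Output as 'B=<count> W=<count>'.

Answer: B=9 W=5

Derivation:
-- B to move --
(0,0): flips 1 -> legal
(0,1): flips 2 -> legal
(0,2): flips 1 -> legal
(0,3): flips 2 -> legal
(0,4): flips 1 -> legal
(0,5): no bracket -> illegal
(1,0): no bracket -> illegal
(1,4): no bracket -> illegal
(2,0): no bracket -> illegal
(2,5): flips 1 -> legal
(3,4): flips 1 -> legal
(3,5): no bracket -> illegal
(4,2): no bracket -> illegal
(4,3): flips 1 -> legal
(4,4): flips 1 -> legal
B mobility = 9
-- W to move --
(1,0): no bracket -> illegal
(1,4): no bracket -> illegal
(2,0): flips 3 -> legal
(3,0): flips 1 -> legal
(3,1): flips 3 -> legal
(3,4): flips 1 -> legal
(4,1): no bracket -> illegal
(4,2): flips 2 -> legal
(4,3): no bracket -> illegal
W mobility = 5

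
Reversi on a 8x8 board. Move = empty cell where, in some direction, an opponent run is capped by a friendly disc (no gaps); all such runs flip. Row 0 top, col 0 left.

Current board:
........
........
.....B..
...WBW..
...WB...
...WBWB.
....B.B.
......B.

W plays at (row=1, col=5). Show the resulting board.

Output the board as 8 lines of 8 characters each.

Answer: ........
.....W..
.....W..
...WBW..
...WB...
...WBWB.
....B.B.
......B.

Derivation:
Place W at (1,5); scan 8 dirs for brackets.
Dir NW: first cell '.' (not opp) -> no flip
Dir N: first cell '.' (not opp) -> no flip
Dir NE: first cell '.' (not opp) -> no flip
Dir W: first cell '.' (not opp) -> no flip
Dir E: first cell '.' (not opp) -> no flip
Dir SW: first cell '.' (not opp) -> no flip
Dir S: opp run (2,5) capped by W -> flip
Dir SE: first cell '.' (not opp) -> no flip
All flips: (2,5)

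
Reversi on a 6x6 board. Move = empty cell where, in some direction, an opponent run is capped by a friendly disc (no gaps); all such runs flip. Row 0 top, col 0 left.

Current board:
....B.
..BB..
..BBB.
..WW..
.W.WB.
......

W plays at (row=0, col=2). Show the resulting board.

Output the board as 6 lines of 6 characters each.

Place W at (0,2); scan 8 dirs for brackets.
Dir NW: edge -> no flip
Dir N: edge -> no flip
Dir NE: edge -> no flip
Dir W: first cell '.' (not opp) -> no flip
Dir E: first cell '.' (not opp) -> no flip
Dir SW: first cell '.' (not opp) -> no flip
Dir S: opp run (1,2) (2,2) capped by W -> flip
Dir SE: opp run (1,3) (2,4), next='.' -> no flip
All flips: (1,2) (2,2)

Answer: ..W.B.
..WB..
..WBB.
..WW..
.W.WB.
......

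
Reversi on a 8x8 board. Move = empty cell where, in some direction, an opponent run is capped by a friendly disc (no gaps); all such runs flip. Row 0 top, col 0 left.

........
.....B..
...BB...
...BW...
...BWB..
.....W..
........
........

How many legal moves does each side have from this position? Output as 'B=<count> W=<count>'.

Answer: B=5 W=9

Derivation:
-- B to move --
(2,5): flips 1 -> legal
(3,5): flips 1 -> legal
(4,6): no bracket -> illegal
(5,3): no bracket -> illegal
(5,4): flips 2 -> legal
(5,6): no bracket -> illegal
(6,4): no bracket -> illegal
(6,5): flips 1 -> legal
(6,6): flips 2 -> legal
B mobility = 5
-- W to move --
(0,4): no bracket -> illegal
(0,5): no bracket -> illegal
(0,6): no bracket -> illegal
(1,2): flips 1 -> legal
(1,3): no bracket -> illegal
(1,4): flips 1 -> legal
(1,6): no bracket -> illegal
(2,2): flips 1 -> legal
(2,5): no bracket -> illegal
(2,6): no bracket -> illegal
(3,2): flips 1 -> legal
(3,5): flips 1 -> legal
(3,6): no bracket -> illegal
(4,2): flips 1 -> legal
(4,6): flips 1 -> legal
(5,2): flips 1 -> legal
(5,3): no bracket -> illegal
(5,4): no bracket -> illegal
(5,6): flips 1 -> legal
W mobility = 9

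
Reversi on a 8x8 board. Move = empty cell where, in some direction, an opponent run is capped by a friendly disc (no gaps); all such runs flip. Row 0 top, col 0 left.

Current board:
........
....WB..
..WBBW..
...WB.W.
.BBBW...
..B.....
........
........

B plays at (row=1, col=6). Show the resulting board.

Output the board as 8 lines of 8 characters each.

Place B at (1,6); scan 8 dirs for brackets.
Dir NW: first cell '.' (not opp) -> no flip
Dir N: first cell '.' (not opp) -> no flip
Dir NE: first cell '.' (not opp) -> no flip
Dir W: first cell 'B' (not opp) -> no flip
Dir E: first cell '.' (not opp) -> no flip
Dir SW: opp run (2,5) capped by B -> flip
Dir S: first cell '.' (not opp) -> no flip
Dir SE: first cell '.' (not opp) -> no flip
All flips: (2,5)

Answer: ........
....WBB.
..WBBB..
...WB.W.
.BBBW...
..B.....
........
........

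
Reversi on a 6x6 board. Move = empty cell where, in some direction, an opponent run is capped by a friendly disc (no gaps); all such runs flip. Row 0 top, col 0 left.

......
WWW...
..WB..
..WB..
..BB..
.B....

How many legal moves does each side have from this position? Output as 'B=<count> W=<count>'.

-- B to move --
(0,0): flips 2 -> legal
(0,1): flips 1 -> legal
(0,2): flips 3 -> legal
(0,3): no bracket -> illegal
(1,3): no bracket -> illegal
(2,0): no bracket -> illegal
(2,1): flips 2 -> legal
(3,1): flips 1 -> legal
(4,1): flips 1 -> legal
B mobility = 6
-- W to move --
(1,3): no bracket -> illegal
(1,4): flips 1 -> legal
(2,4): flips 1 -> legal
(3,1): no bracket -> illegal
(3,4): flips 2 -> legal
(4,0): no bracket -> illegal
(4,1): no bracket -> illegal
(4,4): flips 1 -> legal
(5,0): no bracket -> illegal
(5,2): flips 1 -> legal
(5,3): no bracket -> illegal
(5,4): flips 1 -> legal
W mobility = 6

Answer: B=6 W=6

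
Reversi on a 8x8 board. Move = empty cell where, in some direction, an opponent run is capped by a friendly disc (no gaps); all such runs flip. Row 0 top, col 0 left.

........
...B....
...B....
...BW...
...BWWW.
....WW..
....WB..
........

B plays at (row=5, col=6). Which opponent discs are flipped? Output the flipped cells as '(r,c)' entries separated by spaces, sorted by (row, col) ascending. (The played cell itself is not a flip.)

Answer: (3,4) (4,5)

Derivation:
Dir NW: opp run (4,5) (3,4) capped by B -> flip
Dir N: opp run (4,6), next='.' -> no flip
Dir NE: first cell '.' (not opp) -> no flip
Dir W: opp run (5,5) (5,4), next='.' -> no flip
Dir E: first cell '.' (not opp) -> no flip
Dir SW: first cell 'B' (not opp) -> no flip
Dir S: first cell '.' (not opp) -> no flip
Dir SE: first cell '.' (not opp) -> no flip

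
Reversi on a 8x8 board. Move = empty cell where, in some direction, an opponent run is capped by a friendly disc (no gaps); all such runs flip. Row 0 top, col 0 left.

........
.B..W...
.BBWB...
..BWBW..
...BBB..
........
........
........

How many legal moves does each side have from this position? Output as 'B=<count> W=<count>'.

Answer: B=9 W=11

Derivation:
-- B to move --
(0,3): no bracket -> illegal
(0,4): flips 1 -> legal
(0,5): flips 2 -> legal
(1,2): flips 1 -> legal
(1,3): flips 2 -> legal
(1,5): no bracket -> illegal
(2,5): flips 1 -> legal
(2,6): flips 1 -> legal
(3,6): flips 1 -> legal
(4,2): flips 1 -> legal
(4,6): flips 1 -> legal
B mobility = 9
-- W to move --
(0,0): flips 2 -> legal
(0,1): no bracket -> illegal
(0,2): no bracket -> illegal
(1,0): no bracket -> illegal
(1,2): no bracket -> illegal
(1,3): flips 1 -> legal
(1,5): flips 1 -> legal
(2,0): flips 2 -> legal
(2,5): flips 1 -> legal
(3,0): no bracket -> illegal
(3,1): flips 1 -> legal
(3,6): no bracket -> illegal
(4,1): flips 1 -> legal
(4,2): no bracket -> illegal
(4,6): no bracket -> illegal
(5,2): no bracket -> illegal
(5,3): flips 2 -> legal
(5,4): flips 3 -> legal
(5,5): flips 2 -> legal
(5,6): flips 2 -> legal
W mobility = 11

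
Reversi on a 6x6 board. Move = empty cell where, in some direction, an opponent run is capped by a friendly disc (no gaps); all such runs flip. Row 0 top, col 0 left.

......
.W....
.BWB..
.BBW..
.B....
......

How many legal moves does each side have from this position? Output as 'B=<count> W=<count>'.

Answer: B=5 W=7

Derivation:
-- B to move --
(0,0): no bracket -> illegal
(0,1): flips 1 -> legal
(0,2): no bracket -> illegal
(1,0): no bracket -> illegal
(1,2): flips 1 -> legal
(1,3): flips 1 -> legal
(2,0): no bracket -> illegal
(2,4): no bracket -> illegal
(3,4): flips 1 -> legal
(4,2): no bracket -> illegal
(4,3): flips 1 -> legal
(4,4): no bracket -> illegal
B mobility = 5
-- W to move --
(1,0): no bracket -> illegal
(1,2): no bracket -> illegal
(1,3): flips 1 -> legal
(1,4): no bracket -> illegal
(2,0): flips 1 -> legal
(2,4): flips 1 -> legal
(3,0): flips 2 -> legal
(3,4): no bracket -> illegal
(4,0): flips 1 -> legal
(4,2): flips 1 -> legal
(4,3): no bracket -> illegal
(5,0): no bracket -> illegal
(5,1): flips 3 -> legal
(5,2): no bracket -> illegal
W mobility = 7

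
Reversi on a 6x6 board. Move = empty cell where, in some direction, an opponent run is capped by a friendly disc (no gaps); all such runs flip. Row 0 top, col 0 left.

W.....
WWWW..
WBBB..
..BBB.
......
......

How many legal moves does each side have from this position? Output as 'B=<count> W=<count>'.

Answer: B=4 W=7

Derivation:
-- B to move --
(0,1): flips 2 -> legal
(0,2): flips 1 -> legal
(0,3): flips 2 -> legal
(0,4): flips 1 -> legal
(1,4): no bracket -> illegal
(2,4): no bracket -> illegal
(3,0): no bracket -> illegal
(3,1): no bracket -> illegal
B mobility = 4
-- W to move --
(1,4): no bracket -> illegal
(2,4): flips 3 -> legal
(2,5): no bracket -> illegal
(3,0): flips 1 -> legal
(3,1): flips 2 -> legal
(3,5): no bracket -> illegal
(4,1): no bracket -> illegal
(4,2): flips 2 -> legal
(4,3): flips 4 -> legal
(4,4): flips 2 -> legal
(4,5): flips 2 -> legal
W mobility = 7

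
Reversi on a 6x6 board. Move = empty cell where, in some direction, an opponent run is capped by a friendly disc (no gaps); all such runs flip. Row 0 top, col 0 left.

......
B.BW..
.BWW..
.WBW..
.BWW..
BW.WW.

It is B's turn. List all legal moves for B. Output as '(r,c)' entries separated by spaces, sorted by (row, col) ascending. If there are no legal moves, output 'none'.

Answer: (1,4) (2,4) (3,0) (3,4) (4,4) (5,2)

Derivation:
(0,2): no bracket -> illegal
(0,3): no bracket -> illegal
(0,4): no bracket -> illegal
(1,1): no bracket -> illegal
(1,4): flips 2 -> legal
(2,0): no bracket -> illegal
(2,4): flips 2 -> legal
(3,0): flips 1 -> legal
(3,4): flips 2 -> legal
(4,0): no bracket -> illegal
(4,4): flips 2 -> legal
(4,5): no bracket -> illegal
(5,2): flips 2 -> legal
(5,5): no bracket -> illegal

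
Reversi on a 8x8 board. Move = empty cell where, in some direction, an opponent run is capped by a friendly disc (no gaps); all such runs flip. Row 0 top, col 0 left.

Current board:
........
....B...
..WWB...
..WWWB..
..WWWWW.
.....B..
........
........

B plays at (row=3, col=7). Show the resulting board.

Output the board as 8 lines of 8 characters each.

Place B at (3,7); scan 8 dirs for brackets.
Dir NW: first cell '.' (not opp) -> no flip
Dir N: first cell '.' (not opp) -> no flip
Dir NE: edge -> no flip
Dir W: first cell '.' (not opp) -> no flip
Dir E: edge -> no flip
Dir SW: opp run (4,6) capped by B -> flip
Dir S: first cell '.' (not opp) -> no flip
Dir SE: edge -> no flip
All flips: (4,6)

Answer: ........
....B...
..WWB...
..WWWB.B
..WWWWB.
.....B..
........
........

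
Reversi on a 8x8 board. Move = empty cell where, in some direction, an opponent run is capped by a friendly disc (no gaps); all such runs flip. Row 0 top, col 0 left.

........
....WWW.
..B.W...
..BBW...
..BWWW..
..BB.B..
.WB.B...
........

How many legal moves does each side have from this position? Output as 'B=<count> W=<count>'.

Answer: B=7 W=10

Derivation:
-- B to move --
(0,3): no bracket -> illegal
(0,4): no bracket -> illegal
(0,5): no bracket -> illegal
(0,6): flips 2 -> legal
(0,7): no bracket -> illegal
(1,3): no bracket -> illegal
(1,7): no bracket -> illegal
(2,3): no bracket -> illegal
(2,5): flips 2 -> legal
(2,6): no bracket -> illegal
(2,7): no bracket -> illegal
(3,5): flips 3 -> legal
(3,6): no bracket -> illegal
(4,6): flips 3 -> legal
(5,0): no bracket -> illegal
(5,1): no bracket -> illegal
(5,4): flips 1 -> legal
(5,6): no bracket -> illegal
(6,0): flips 1 -> legal
(7,0): flips 1 -> legal
(7,1): no bracket -> illegal
(7,2): no bracket -> illegal
B mobility = 7
-- W to move --
(1,1): flips 2 -> legal
(1,2): no bracket -> illegal
(1,3): no bracket -> illegal
(2,1): flips 1 -> legal
(2,3): flips 1 -> legal
(3,1): flips 2 -> legal
(4,1): flips 1 -> legal
(4,6): no bracket -> illegal
(5,1): flips 2 -> legal
(5,4): no bracket -> illegal
(5,6): no bracket -> illegal
(6,3): flips 2 -> legal
(6,5): flips 1 -> legal
(6,6): flips 1 -> legal
(7,1): flips 2 -> legal
(7,2): no bracket -> illegal
(7,3): no bracket -> illegal
(7,4): no bracket -> illegal
(7,5): no bracket -> illegal
W mobility = 10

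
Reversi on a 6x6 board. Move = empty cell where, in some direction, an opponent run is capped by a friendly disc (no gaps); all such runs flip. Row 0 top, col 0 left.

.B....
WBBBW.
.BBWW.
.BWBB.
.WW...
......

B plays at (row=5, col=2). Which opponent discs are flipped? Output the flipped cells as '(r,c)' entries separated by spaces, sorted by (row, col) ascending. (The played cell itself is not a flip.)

Dir NW: opp run (4,1), next='.' -> no flip
Dir N: opp run (4,2) (3,2) capped by B -> flip
Dir NE: first cell '.' (not opp) -> no flip
Dir W: first cell '.' (not opp) -> no flip
Dir E: first cell '.' (not opp) -> no flip
Dir SW: edge -> no flip
Dir S: edge -> no flip
Dir SE: edge -> no flip

Answer: (3,2) (4,2)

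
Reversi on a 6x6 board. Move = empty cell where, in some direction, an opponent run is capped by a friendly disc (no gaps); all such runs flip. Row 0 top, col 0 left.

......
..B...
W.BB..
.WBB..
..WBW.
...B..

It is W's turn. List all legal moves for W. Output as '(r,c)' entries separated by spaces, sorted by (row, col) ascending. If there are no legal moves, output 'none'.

(0,1): no bracket -> illegal
(0,2): flips 3 -> legal
(0,3): no bracket -> illegal
(1,1): flips 2 -> legal
(1,3): flips 1 -> legal
(1,4): no bracket -> illegal
(2,1): no bracket -> illegal
(2,4): flips 1 -> legal
(3,4): flips 2 -> legal
(4,1): no bracket -> illegal
(5,2): no bracket -> illegal
(5,4): no bracket -> illegal

Answer: (0,2) (1,1) (1,3) (2,4) (3,4)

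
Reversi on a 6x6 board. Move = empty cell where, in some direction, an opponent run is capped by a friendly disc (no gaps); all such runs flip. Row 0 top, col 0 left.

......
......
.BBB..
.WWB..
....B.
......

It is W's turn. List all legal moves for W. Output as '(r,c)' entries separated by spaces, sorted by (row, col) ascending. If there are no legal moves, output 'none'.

Answer: (1,0) (1,1) (1,2) (1,3) (1,4) (3,4)

Derivation:
(1,0): flips 1 -> legal
(1,1): flips 1 -> legal
(1,2): flips 1 -> legal
(1,3): flips 1 -> legal
(1,4): flips 1 -> legal
(2,0): no bracket -> illegal
(2,4): no bracket -> illegal
(3,0): no bracket -> illegal
(3,4): flips 1 -> legal
(3,5): no bracket -> illegal
(4,2): no bracket -> illegal
(4,3): no bracket -> illegal
(4,5): no bracket -> illegal
(5,3): no bracket -> illegal
(5,4): no bracket -> illegal
(5,5): no bracket -> illegal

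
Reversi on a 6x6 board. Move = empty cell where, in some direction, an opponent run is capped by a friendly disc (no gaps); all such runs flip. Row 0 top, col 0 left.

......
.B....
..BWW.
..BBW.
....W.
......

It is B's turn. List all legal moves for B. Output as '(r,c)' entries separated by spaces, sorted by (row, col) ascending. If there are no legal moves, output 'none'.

(1,2): no bracket -> illegal
(1,3): flips 1 -> legal
(1,4): flips 1 -> legal
(1,5): flips 1 -> legal
(2,5): flips 2 -> legal
(3,5): flips 1 -> legal
(4,3): no bracket -> illegal
(4,5): no bracket -> illegal
(5,3): no bracket -> illegal
(5,4): no bracket -> illegal
(5,5): flips 1 -> legal

Answer: (1,3) (1,4) (1,5) (2,5) (3,5) (5,5)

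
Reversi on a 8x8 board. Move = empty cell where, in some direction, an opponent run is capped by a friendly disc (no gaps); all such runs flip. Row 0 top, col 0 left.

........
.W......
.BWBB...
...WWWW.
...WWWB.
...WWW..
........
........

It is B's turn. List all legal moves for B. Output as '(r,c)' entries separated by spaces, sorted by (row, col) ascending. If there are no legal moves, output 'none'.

(0,0): no bracket -> illegal
(0,1): flips 1 -> legal
(0,2): no bracket -> illegal
(1,0): no bracket -> illegal
(1,2): no bracket -> illegal
(1,3): no bracket -> illegal
(2,0): no bracket -> illegal
(2,5): no bracket -> illegal
(2,6): flips 1 -> legal
(2,7): no bracket -> illegal
(3,1): no bracket -> illegal
(3,2): no bracket -> illegal
(3,7): no bracket -> illegal
(4,2): flips 4 -> legal
(4,7): no bracket -> illegal
(5,2): no bracket -> illegal
(5,6): flips 2 -> legal
(6,2): no bracket -> illegal
(6,3): flips 3 -> legal
(6,4): flips 4 -> legal
(6,5): no bracket -> illegal
(6,6): no bracket -> illegal

Answer: (0,1) (2,6) (4,2) (5,6) (6,3) (6,4)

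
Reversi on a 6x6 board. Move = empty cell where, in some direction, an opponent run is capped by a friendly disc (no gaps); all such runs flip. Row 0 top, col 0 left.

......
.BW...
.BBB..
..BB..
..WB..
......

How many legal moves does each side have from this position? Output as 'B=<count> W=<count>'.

-- B to move --
(0,1): flips 1 -> legal
(0,2): flips 1 -> legal
(0,3): flips 1 -> legal
(1,3): flips 1 -> legal
(3,1): no bracket -> illegal
(4,1): flips 1 -> legal
(5,1): flips 1 -> legal
(5,2): flips 1 -> legal
(5,3): no bracket -> illegal
B mobility = 7
-- W to move --
(0,0): no bracket -> illegal
(0,1): no bracket -> illegal
(0,2): no bracket -> illegal
(1,0): flips 1 -> legal
(1,3): no bracket -> illegal
(1,4): no bracket -> illegal
(2,0): no bracket -> illegal
(2,4): flips 1 -> legal
(3,0): flips 1 -> legal
(3,1): no bracket -> illegal
(3,4): flips 1 -> legal
(4,1): no bracket -> illegal
(4,4): flips 1 -> legal
(5,2): no bracket -> illegal
(5,3): no bracket -> illegal
(5,4): no bracket -> illegal
W mobility = 5

Answer: B=7 W=5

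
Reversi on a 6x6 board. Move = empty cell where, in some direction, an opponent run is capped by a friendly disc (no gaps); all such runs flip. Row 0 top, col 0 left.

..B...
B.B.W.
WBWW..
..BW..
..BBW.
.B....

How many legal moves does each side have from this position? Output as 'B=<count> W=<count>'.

-- B to move --
(0,3): no bracket -> illegal
(0,4): no bracket -> illegal
(0,5): flips 2 -> legal
(1,1): no bracket -> illegal
(1,3): flips 2 -> legal
(1,5): no bracket -> illegal
(2,4): flips 3 -> legal
(2,5): no bracket -> illegal
(3,0): flips 1 -> legal
(3,1): no bracket -> illegal
(3,4): flips 2 -> legal
(3,5): no bracket -> illegal
(4,5): flips 1 -> legal
(5,3): no bracket -> illegal
(5,4): no bracket -> illegal
(5,5): no bracket -> illegal
B mobility = 6
-- W to move --
(0,0): flips 1 -> legal
(0,1): flips 1 -> legal
(0,3): no bracket -> illegal
(1,1): no bracket -> illegal
(1,3): no bracket -> illegal
(3,0): no bracket -> illegal
(3,1): flips 1 -> legal
(3,4): no bracket -> illegal
(4,0): no bracket -> illegal
(4,1): flips 3 -> legal
(5,0): no bracket -> illegal
(5,2): flips 2 -> legal
(5,3): flips 1 -> legal
(5,4): no bracket -> illegal
W mobility = 6

Answer: B=6 W=6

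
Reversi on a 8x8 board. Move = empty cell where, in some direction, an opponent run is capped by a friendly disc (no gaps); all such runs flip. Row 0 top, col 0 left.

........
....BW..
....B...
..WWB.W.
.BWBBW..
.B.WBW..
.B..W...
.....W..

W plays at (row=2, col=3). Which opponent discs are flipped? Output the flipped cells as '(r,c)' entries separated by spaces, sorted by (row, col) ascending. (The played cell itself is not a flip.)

Answer: (3,4)

Derivation:
Dir NW: first cell '.' (not opp) -> no flip
Dir N: first cell '.' (not opp) -> no flip
Dir NE: opp run (1,4), next='.' -> no flip
Dir W: first cell '.' (not opp) -> no flip
Dir E: opp run (2,4), next='.' -> no flip
Dir SW: first cell 'W' (not opp) -> no flip
Dir S: first cell 'W' (not opp) -> no flip
Dir SE: opp run (3,4) capped by W -> flip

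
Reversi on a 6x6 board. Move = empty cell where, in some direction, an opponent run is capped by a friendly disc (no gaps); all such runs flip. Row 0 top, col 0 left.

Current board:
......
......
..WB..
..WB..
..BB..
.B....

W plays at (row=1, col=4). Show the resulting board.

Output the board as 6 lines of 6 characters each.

Answer: ......
....W.
..WW..
..WB..
..BB..
.B....

Derivation:
Place W at (1,4); scan 8 dirs for brackets.
Dir NW: first cell '.' (not opp) -> no flip
Dir N: first cell '.' (not opp) -> no flip
Dir NE: first cell '.' (not opp) -> no flip
Dir W: first cell '.' (not opp) -> no flip
Dir E: first cell '.' (not opp) -> no flip
Dir SW: opp run (2,3) capped by W -> flip
Dir S: first cell '.' (not opp) -> no flip
Dir SE: first cell '.' (not opp) -> no flip
All flips: (2,3)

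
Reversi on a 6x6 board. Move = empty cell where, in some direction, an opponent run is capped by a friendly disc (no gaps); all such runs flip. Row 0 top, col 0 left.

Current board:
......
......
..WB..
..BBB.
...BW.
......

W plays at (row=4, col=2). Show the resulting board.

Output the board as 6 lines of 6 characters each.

Answer: ......
......
..WB..
..WBB.
..WWW.
......

Derivation:
Place W at (4,2); scan 8 dirs for brackets.
Dir NW: first cell '.' (not opp) -> no flip
Dir N: opp run (3,2) capped by W -> flip
Dir NE: opp run (3,3), next='.' -> no flip
Dir W: first cell '.' (not opp) -> no flip
Dir E: opp run (4,3) capped by W -> flip
Dir SW: first cell '.' (not opp) -> no flip
Dir S: first cell '.' (not opp) -> no flip
Dir SE: first cell '.' (not opp) -> no flip
All flips: (3,2) (4,3)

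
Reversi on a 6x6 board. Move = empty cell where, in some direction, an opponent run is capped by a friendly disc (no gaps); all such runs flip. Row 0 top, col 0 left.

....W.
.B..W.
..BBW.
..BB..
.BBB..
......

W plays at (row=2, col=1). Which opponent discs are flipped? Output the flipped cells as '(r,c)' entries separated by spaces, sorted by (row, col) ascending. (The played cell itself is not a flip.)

Dir NW: first cell '.' (not opp) -> no flip
Dir N: opp run (1,1), next='.' -> no flip
Dir NE: first cell '.' (not opp) -> no flip
Dir W: first cell '.' (not opp) -> no flip
Dir E: opp run (2,2) (2,3) capped by W -> flip
Dir SW: first cell '.' (not opp) -> no flip
Dir S: first cell '.' (not opp) -> no flip
Dir SE: opp run (3,2) (4,3), next='.' -> no flip

Answer: (2,2) (2,3)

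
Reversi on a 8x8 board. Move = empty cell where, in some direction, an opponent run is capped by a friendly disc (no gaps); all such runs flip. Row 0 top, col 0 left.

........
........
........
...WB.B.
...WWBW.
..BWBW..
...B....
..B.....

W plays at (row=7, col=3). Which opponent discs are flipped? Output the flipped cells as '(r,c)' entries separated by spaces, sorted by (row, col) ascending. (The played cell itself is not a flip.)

Dir NW: first cell '.' (not opp) -> no flip
Dir N: opp run (6,3) capped by W -> flip
Dir NE: first cell '.' (not opp) -> no flip
Dir W: opp run (7,2), next='.' -> no flip
Dir E: first cell '.' (not opp) -> no flip
Dir SW: edge -> no flip
Dir S: edge -> no flip
Dir SE: edge -> no flip

Answer: (6,3)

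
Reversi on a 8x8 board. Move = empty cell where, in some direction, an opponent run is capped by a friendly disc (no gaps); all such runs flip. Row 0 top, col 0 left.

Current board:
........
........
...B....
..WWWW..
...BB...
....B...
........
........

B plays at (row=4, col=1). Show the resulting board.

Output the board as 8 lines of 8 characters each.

Place B at (4,1); scan 8 dirs for brackets.
Dir NW: first cell '.' (not opp) -> no flip
Dir N: first cell '.' (not opp) -> no flip
Dir NE: opp run (3,2) capped by B -> flip
Dir W: first cell '.' (not opp) -> no flip
Dir E: first cell '.' (not opp) -> no flip
Dir SW: first cell '.' (not opp) -> no flip
Dir S: first cell '.' (not opp) -> no flip
Dir SE: first cell '.' (not opp) -> no flip
All flips: (3,2)

Answer: ........
........
...B....
..BWWW..
.B.BB...
....B...
........
........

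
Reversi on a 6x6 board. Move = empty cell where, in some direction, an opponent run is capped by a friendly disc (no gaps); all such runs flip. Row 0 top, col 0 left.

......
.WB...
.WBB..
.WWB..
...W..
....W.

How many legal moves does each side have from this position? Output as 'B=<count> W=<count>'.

Answer: B=8 W=7

Derivation:
-- B to move --
(0,0): flips 1 -> legal
(0,1): no bracket -> illegal
(0,2): no bracket -> illegal
(1,0): flips 1 -> legal
(2,0): flips 1 -> legal
(3,0): flips 3 -> legal
(3,4): no bracket -> illegal
(4,0): flips 1 -> legal
(4,1): flips 1 -> legal
(4,2): flips 1 -> legal
(4,4): no bracket -> illegal
(4,5): no bracket -> illegal
(5,2): no bracket -> illegal
(5,3): flips 1 -> legal
(5,5): no bracket -> illegal
B mobility = 8
-- W to move --
(0,1): no bracket -> illegal
(0,2): flips 2 -> legal
(0,3): flips 1 -> legal
(1,3): flips 4 -> legal
(1,4): flips 1 -> legal
(2,4): flips 2 -> legal
(3,4): flips 1 -> legal
(4,2): no bracket -> illegal
(4,4): flips 2 -> legal
W mobility = 7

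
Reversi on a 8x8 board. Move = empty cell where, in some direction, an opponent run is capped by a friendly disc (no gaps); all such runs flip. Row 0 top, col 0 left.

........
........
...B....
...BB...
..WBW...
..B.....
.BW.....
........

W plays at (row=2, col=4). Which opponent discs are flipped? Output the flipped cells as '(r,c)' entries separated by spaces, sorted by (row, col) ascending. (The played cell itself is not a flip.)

Answer: (3,3) (3,4)

Derivation:
Dir NW: first cell '.' (not opp) -> no flip
Dir N: first cell '.' (not opp) -> no flip
Dir NE: first cell '.' (not opp) -> no flip
Dir W: opp run (2,3), next='.' -> no flip
Dir E: first cell '.' (not opp) -> no flip
Dir SW: opp run (3,3) capped by W -> flip
Dir S: opp run (3,4) capped by W -> flip
Dir SE: first cell '.' (not opp) -> no flip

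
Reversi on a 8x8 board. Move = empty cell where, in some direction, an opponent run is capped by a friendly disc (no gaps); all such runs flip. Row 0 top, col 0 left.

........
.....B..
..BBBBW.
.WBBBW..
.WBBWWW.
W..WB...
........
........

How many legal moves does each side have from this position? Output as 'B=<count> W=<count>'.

Answer: B=13 W=10

Derivation:
-- B to move --
(1,6): no bracket -> illegal
(1,7): no bracket -> illegal
(2,0): flips 1 -> legal
(2,1): no bracket -> illegal
(2,7): flips 1 -> legal
(3,0): flips 1 -> legal
(3,6): flips 2 -> legal
(3,7): flips 1 -> legal
(4,0): flips 2 -> legal
(4,7): flips 3 -> legal
(5,1): no bracket -> illegal
(5,2): flips 1 -> legal
(5,5): flips 3 -> legal
(5,6): flips 1 -> legal
(5,7): flips 2 -> legal
(6,0): no bracket -> illegal
(6,1): no bracket -> illegal
(6,2): no bracket -> illegal
(6,3): flips 1 -> legal
(6,4): flips 1 -> legal
B mobility = 13
-- W to move --
(0,4): flips 1 -> legal
(0,5): flips 2 -> legal
(0,6): no bracket -> illegal
(1,1): flips 2 -> legal
(1,2): flips 2 -> legal
(1,3): flips 5 -> legal
(1,4): flips 4 -> legal
(1,6): no bracket -> illegal
(2,1): flips 4 -> legal
(3,6): no bracket -> illegal
(5,1): no bracket -> illegal
(5,2): no bracket -> illegal
(5,5): flips 1 -> legal
(6,3): flips 1 -> legal
(6,4): flips 1 -> legal
(6,5): no bracket -> illegal
W mobility = 10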